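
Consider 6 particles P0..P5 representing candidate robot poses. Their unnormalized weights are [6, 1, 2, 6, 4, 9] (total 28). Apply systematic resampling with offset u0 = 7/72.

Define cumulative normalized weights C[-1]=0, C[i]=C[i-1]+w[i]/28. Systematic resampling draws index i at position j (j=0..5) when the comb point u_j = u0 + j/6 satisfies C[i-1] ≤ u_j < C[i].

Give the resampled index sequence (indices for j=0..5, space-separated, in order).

0 2 3 4 5 5

C = [3/14, 1/4, 9/28, 15/28, 19/28, 1]
j=0: u_0=7/72 ∈ [0, 3/14) → index 0
j=1: u_1=19/72 ∈ [1/4, 9/28) → index 2
j=2: u_2=31/72 ∈ [9/28, 15/28) → index 3
j=3: u_3=43/72 ∈ [15/28, 19/28) → index 4
j=4: u_4=55/72 ∈ [19/28, 1) → index 5
j=5: u_5=67/72 ∈ [19/28, 1) → index 5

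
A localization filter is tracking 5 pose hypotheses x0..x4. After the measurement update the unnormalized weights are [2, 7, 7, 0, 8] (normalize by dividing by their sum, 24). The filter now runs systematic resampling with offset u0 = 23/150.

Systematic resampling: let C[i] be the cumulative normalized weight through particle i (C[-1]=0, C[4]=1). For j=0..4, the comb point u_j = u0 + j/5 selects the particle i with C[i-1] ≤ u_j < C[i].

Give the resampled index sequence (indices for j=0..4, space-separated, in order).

C = [1/12, 3/8, 2/3, 2/3, 1]
j=0: u_0=23/150 ∈ [1/12, 3/8) → index 1
j=1: u_1=53/150 ∈ [1/12, 3/8) → index 1
j=2: u_2=83/150 ∈ [3/8, 2/3) → index 2
j=3: u_3=113/150 ∈ [2/3, 1) → index 4
j=4: u_4=143/150 ∈ [2/3, 1) → index 4

1 1 2 4 4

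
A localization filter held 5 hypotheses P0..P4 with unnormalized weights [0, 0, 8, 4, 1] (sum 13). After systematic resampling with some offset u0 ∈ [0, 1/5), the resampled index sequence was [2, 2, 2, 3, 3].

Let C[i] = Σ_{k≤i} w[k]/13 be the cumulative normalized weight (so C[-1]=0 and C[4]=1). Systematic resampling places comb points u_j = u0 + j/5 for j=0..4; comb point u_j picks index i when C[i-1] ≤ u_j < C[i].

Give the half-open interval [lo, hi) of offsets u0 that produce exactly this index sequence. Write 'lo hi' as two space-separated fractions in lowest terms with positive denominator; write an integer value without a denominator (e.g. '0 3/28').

C = [0, 0, 8/13, 12/13, 1]
j=0 picked index 2: u0 ∈ [0, 8/13)
j=1 picked index 2: u0 ∈ [-1/5, 27/65)
j=2 picked index 2: u0 ∈ [-2/5, 14/65)
j=3 picked index 3: u0 ∈ [1/65, 21/65)
j=4 picked index 3: u0 ∈ [-12/65, 8/65)
intersection: [1/65, 8/65)

1/65 8/65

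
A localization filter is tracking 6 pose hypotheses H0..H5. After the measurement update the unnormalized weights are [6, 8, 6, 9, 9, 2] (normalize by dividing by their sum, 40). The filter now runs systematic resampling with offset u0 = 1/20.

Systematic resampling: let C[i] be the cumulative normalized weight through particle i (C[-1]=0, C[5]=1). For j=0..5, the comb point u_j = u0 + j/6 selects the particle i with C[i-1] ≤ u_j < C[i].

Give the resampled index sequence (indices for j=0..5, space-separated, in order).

0 1 2 3 3 4

C = [3/20, 7/20, 1/2, 29/40, 19/20, 1]
j=0: u_0=1/20 ∈ [0, 3/20) → index 0
j=1: u_1=13/60 ∈ [3/20, 7/20) → index 1
j=2: u_2=23/60 ∈ [7/20, 1/2) → index 2
j=3: u_3=11/20 ∈ [1/2, 29/40) → index 3
j=4: u_4=43/60 ∈ [1/2, 29/40) → index 3
j=5: u_5=53/60 ∈ [29/40, 19/20) → index 4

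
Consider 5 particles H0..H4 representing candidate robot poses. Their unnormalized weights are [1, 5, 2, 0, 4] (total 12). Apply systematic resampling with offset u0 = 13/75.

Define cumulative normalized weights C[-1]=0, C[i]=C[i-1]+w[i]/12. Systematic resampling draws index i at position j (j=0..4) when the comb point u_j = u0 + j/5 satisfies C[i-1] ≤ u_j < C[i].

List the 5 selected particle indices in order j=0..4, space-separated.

1 1 2 4 4

C = [1/12, 1/2, 2/3, 2/3, 1]
j=0: u_0=13/75 ∈ [1/12, 1/2) → index 1
j=1: u_1=28/75 ∈ [1/12, 1/2) → index 1
j=2: u_2=43/75 ∈ [1/2, 2/3) → index 2
j=3: u_3=58/75 ∈ [2/3, 1) → index 4
j=4: u_4=73/75 ∈ [2/3, 1) → index 4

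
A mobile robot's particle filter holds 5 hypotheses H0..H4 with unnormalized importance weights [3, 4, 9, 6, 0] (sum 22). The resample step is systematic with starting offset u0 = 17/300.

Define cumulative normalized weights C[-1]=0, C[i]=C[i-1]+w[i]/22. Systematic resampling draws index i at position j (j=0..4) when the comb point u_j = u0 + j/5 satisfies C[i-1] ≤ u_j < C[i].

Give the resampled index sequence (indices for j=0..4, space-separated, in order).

C = [3/22, 7/22, 8/11, 1, 1]
j=0: u_0=17/300 ∈ [0, 3/22) → index 0
j=1: u_1=77/300 ∈ [3/22, 7/22) → index 1
j=2: u_2=137/300 ∈ [7/22, 8/11) → index 2
j=3: u_3=197/300 ∈ [7/22, 8/11) → index 2
j=4: u_4=257/300 ∈ [8/11, 1) → index 3

0 1 2 2 3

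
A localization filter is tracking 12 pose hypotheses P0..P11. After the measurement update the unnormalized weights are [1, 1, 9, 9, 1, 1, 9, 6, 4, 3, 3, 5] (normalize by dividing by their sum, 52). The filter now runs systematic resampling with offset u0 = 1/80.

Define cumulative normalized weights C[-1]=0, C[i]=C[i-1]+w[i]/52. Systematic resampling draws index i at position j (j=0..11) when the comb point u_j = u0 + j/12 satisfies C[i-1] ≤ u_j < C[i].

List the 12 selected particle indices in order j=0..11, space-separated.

0 2 2 3 3 6 6 6 7 8 9 11

C = [1/52, 1/26, 11/52, 5/13, 21/52, 11/26, 31/52, 37/52, 41/52, 11/13, 47/52, 1]
j=0: u_0=1/80 ∈ [0, 1/52) → index 0
j=1: u_1=23/240 ∈ [1/26, 11/52) → index 2
j=2: u_2=43/240 ∈ [1/26, 11/52) → index 2
j=3: u_3=21/80 ∈ [11/52, 5/13) → index 3
j=4: u_4=83/240 ∈ [11/52, 5/13) → index 3
j=5: u_5=103/240 ∈ [11/26, 31/52) → index 6
j=6: u_6=41/80 ∈ [11/26, 31/52) → index 6
j=7: u_7=143/240 ∈ [11/26, 31/52) → index 6
j=8: u_8=163/240 ∈ [31/52, 37/52) → index 7
j=9: u_9=61/80 ∈ [37/52, 41/52) → index 8
j=10: u_10=203/240 ∈ [41/52, 11/13) → index 9
j=11: u_11=223/240 ∈ [47/52, 1) → index 11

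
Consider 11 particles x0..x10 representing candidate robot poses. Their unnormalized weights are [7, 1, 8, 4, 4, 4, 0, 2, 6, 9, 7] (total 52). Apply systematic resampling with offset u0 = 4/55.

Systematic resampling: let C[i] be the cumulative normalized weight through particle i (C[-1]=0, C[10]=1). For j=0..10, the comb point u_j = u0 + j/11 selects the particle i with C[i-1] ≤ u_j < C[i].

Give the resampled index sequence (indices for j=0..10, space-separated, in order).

0 2 2 3 4 5 8 9 9 10 10

C = [7/52, 2/13, 4/13, 5/13, 6/13, 7/13, 7/13, 15/26, 9/13, 45/52, 1]
j=0: u_0=4/55 ∈ [0, 7/52) → index 0
j=1: u_1=9/55 ∈ [2/13, 4/13) → index 2
j=2: u_2=14/55 ∈ [2/13, 4/13) → index 2
j=3: u_3=19/55 ∈ [4/13, 5/13) → index 3
j=4: u_4=24/55 ∈ [5/13, 6/13) → index 4
j=5: u_5=29/55 ∈ [6/13, 7/13) → index 5
j=6: u_6=34/55 ∈ [15/26, 9/13) → index 8
j=7: u_7=39/55 ∈ [9/13, 45/52) → index 9
j=8: u_8=4/5 ∈ [9/13, 45/52) → index 9
j=9: u_9=49/55 ∈ [45/52, 1) → index 10
j=10: u_10=54/55 ∈ [45/52, 1) → index 10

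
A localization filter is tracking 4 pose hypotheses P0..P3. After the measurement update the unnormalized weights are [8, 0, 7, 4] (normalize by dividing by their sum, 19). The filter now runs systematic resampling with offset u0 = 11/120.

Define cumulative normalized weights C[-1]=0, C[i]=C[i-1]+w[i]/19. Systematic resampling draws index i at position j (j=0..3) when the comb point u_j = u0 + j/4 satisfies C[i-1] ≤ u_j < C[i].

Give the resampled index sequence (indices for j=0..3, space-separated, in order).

C = [8/19, 8/19, 15/19, 1]
j=0: u_0=11/120 ∈ [0, 8/19) → index 0
j=1: u_1=41/120 ∈ [0, 8/19) → index 0
j=2: u_2=71/120 ∈ [8/19, 15/19) → index 2
j=3: u_3=101/120 ∈ [15/19, 1) → index 3

0 0 2 3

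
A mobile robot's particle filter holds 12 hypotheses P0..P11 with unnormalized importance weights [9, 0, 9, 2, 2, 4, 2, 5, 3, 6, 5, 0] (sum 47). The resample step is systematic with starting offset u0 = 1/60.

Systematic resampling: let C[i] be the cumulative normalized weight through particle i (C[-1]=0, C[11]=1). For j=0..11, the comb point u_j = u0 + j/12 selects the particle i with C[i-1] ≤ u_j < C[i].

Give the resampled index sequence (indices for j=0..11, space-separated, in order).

C = [9/47, 9/47, 18/47, 20/47, 22/47, 26/47, 28/47, 33/47, 36/47, 42/47, 1, 1]
j=0: u_0=1/60 ∈ [0, 9/47) → index 0
j=1: u_1=1/10 ∈ [0, 9/47) → index 0
j=2: u_2=11/60 ∈ [0, 9/47) → index 0
j=3: u_3=4/15 ∈ [9/47, 18/47) → index 2
j=4: u_4=7/20 ∈ [9/47, 18/47) → index 2
j=5: u_5=13/30 ∈ [20/47, 22/47) → index 4
j=6: u_6=31/60 ∈ [22/47, 26/47) → index 5
j=7: u_7=3/5 ∈ [28/47, 33/47) → index 7
j=8: u_8=41/60 ∈ [28/47, 33/47) → index 7
j=9: u_9=23/30 ∈ [36/47, 42/47) → index 9
j=10: u_10=17/20 ∈ [36/47, 42/47) → index 9
j=11: u_11=14/15 ∈ [42/47, 1) → index 10

0 0 0 2 2 4 5 7 7 9 9 10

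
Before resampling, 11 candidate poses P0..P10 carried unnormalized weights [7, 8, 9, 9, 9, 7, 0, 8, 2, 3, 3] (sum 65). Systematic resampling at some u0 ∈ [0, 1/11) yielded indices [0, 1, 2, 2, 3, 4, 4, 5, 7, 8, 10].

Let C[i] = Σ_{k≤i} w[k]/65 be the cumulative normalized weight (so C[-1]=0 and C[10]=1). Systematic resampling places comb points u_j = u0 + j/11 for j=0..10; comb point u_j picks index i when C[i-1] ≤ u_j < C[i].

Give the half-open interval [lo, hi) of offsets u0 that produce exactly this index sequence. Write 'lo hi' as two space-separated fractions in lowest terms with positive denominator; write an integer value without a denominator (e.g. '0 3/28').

42/715 64/715

C = [7/65, 3/13, 24/65, 33/65, 42/65, 49/65, 49/65, 57/65, 59/65, 62/65, 1]
j=0 picked index 0: u0 ∈ [0, 7/65)
j=1 picked index 1: u0 ∈ [12/715, 20/143)
j=2 picked index 2: u0 ∈ [7/143, 134/715)
j=3 picked index 2: u0 ∈ [-6/143, 69/715)
j=4 picked index 3: u0 ∈ [4/715, 103/715)
j=5 picked index 4: u0 ∈ [38/715, 137/715)
j=6 picked index 4: u0 ∈ [-27/715, 72/715)
j=7 picked index 5: u0 ∈ [7/715, 84/715)
j=8 picked index 7: u0 ∈ [19/715, 107/715)
j=9 picked index 8: u0 ∈ [42/715, 64/715)
j=10 picked index 10: u0 ∈ [32/715, 1/11)
intersection: [42/715, 64/715)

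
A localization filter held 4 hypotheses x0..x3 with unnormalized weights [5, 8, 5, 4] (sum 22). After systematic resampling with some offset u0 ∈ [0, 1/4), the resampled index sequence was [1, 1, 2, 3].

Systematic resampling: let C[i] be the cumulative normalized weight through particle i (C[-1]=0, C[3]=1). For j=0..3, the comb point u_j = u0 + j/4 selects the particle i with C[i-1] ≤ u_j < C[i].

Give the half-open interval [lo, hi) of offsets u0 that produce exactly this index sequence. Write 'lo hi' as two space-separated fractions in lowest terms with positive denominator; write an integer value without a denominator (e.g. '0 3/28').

C = [5/22, 13/22, 9/11, 1]
j=0 picked index 1: u0 ∈ [5/22, 13/22)
j=1 picked index 1: u0 ∈ [-1/44, 15/44)
j=2 picked index 2: u0 ∈ [1/11, 7/22)
j=3 picked index 3: u0 ∈ [3/44, 1/4)
intersection: [5/22, 1/4)

5/22 1/4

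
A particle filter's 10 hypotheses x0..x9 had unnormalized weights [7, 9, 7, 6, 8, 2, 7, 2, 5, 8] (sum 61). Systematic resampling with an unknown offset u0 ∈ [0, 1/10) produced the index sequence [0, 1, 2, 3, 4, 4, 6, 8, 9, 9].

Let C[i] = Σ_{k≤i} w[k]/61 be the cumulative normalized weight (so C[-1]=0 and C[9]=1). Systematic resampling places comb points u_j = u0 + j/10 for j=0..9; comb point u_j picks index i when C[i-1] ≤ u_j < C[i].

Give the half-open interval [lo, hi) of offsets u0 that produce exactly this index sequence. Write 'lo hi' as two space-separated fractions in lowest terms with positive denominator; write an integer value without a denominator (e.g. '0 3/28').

53/610 1/10

C = [7/61, 16/61, 23/61, 29/61, 37/61, 39/61, 46/61, 48/61, 53/61, 1]
j=0 picked index 0: u0 ∈ [0, 7/61)
j=1 picked index 1: u0 ∈ [9/610, 99/610)
j=2 picked index 2: u0 ∈ [19/305, 54/305)
j=3 picked index 3: u0 ∈ [47/610, 107/610)
j=4 picked index 4: u0 ∈ [23/305, 63/305)
j=5 picked index 4: u0 ∈ [-3/122, 13/122)
j=6 picked index 6: u0 ∈ [12/305, 47/305)
j=7 picked index 8: u0 ∈ [53/610, 103/610)
j=8 picked index 9: u0 ∈ [21/305, 1/5)
j=9 picked index 9: u0 ∈ [-19/610, 1/10)
intersection: [53/610, 1/10)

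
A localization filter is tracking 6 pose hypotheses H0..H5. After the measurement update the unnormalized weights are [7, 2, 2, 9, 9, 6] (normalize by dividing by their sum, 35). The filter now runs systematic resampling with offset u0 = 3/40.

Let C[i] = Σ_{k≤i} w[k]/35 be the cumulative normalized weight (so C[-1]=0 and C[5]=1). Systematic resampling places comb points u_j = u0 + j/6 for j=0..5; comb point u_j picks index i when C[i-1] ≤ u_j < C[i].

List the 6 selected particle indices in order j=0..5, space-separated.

C = [1/5, 9/35, 11/35, 4/7, 29/35, 1]
j=0: u_0=3/40 ∈ [0, 1/5) → index 0
j=1: u_1=29/120 ∈ [1/5, 9/35) → index 1
j=2: u_2=49/120 ∈ [11/35, 4/7) → index 3
j=3: u_3=23/40 ∈ [4/7, 29/35) → index 4
j=4: u_4=89/120 ∈ [4/7, 29/35) → index 4
j=5: u_5=109/120 ∈ [29/35, 1) → index 5

0 1 3 4 4 5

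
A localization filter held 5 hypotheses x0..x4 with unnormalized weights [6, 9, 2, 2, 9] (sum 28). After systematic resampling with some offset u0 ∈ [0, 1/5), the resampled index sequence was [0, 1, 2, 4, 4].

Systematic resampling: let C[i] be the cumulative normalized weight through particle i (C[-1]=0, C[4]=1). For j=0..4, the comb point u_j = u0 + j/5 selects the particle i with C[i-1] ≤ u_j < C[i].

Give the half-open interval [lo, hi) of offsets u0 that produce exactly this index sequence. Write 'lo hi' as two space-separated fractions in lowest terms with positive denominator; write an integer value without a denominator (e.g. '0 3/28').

19/140 1/5

C = [3/14, 15/28, 17/28, 19/28, 1]
j=0 picked index 0: u0 ∈ [0, 3/14)
j=1 picked index 1: u0 ∈ [1/70, 47/140)
j=2 picked index 2: u0 ∈ [19/140, 29/140)
j=3 picked index 4: u0 ∈ [11/140, 2/5)
j=4 picked index 4: u0 ∈ [-17/140, 1/5)
intersection: [19/140, 1/5)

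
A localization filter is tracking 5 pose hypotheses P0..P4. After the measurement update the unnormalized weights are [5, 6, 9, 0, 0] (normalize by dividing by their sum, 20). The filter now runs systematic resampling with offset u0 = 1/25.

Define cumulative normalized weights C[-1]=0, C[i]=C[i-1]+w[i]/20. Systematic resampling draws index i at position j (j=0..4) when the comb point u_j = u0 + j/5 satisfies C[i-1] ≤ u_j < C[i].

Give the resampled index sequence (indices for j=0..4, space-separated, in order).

C = [1/4, 11/20, 1, 1, 1]
j=0: u_0=1/25 ∈ [0, 1/4) → index 0
j=1: u_1=6/25 ∈ [0, 1/4) → index 0
j=2: u_2=11/25 ∈ [1/4, 11/20) → index 1
j=3: u_3=16/25 ∈ [11/20, 1) → index 2
j=4: u_4=21/25 ∈ [11/20, 1) → index 2

0 0 1 2 2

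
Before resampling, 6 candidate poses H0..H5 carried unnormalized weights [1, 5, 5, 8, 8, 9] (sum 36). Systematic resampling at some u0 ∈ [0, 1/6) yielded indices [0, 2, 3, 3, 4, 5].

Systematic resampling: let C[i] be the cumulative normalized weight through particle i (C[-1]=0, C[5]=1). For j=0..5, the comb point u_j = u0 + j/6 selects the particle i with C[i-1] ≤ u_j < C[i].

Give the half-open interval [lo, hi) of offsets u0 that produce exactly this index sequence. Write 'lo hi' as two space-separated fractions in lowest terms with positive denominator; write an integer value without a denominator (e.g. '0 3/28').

0 1/36

C = [1/36, 1/6, 11/36, 19/36, 3/4, 1]
j=0 picked index 0: u0 ∈ [0, 1/36)
j=1 picked index 2: u0 ∈ [0, 5/36)
j=2 picked index 3: u0 ∈ [-1/36, 7/36)
j=3 picked index 3: u0 ∈ [-7/36, 1/36)
j=4 picked index 4: u0 ∈ [-5/36, 1/12)
j=5 picked index 5: u0 ∈ [-1/12, 1/6)
intersection: [0, 1/36)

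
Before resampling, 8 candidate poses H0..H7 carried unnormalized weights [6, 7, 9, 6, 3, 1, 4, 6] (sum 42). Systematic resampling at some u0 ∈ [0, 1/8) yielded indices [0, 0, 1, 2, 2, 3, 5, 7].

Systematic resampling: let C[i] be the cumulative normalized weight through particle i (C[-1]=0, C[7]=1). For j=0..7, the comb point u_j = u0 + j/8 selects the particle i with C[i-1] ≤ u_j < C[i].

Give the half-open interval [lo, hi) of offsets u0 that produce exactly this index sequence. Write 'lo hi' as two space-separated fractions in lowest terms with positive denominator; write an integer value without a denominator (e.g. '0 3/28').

C = [1/7, 13/42, 11/21, 2/3, 31/42, 16/21, 6/7, 1]
j=0 picked index 0: u0 ∈ [0, 1/7)
j=1 picked index 0: u0 ∈ [-1/8, 1/56)
j=2 picked index 1: u0 ∈ [-3/28, 5/84)
j=3 picked index 2: u0 ∈ [-11/168, 25/168)
j=4 picked index 2: u0 ∈ [-4/21, 1/42)
j=5 picked index 3: u0 ∈ [-17/168, 1/24)
j=6 picked index 5: u0 ∈ [-1/84, 1/84)
j=7 picked index 7: u0 ∈ [-1/56, 1/8)
intersection: [0, 1/84)

0 1/84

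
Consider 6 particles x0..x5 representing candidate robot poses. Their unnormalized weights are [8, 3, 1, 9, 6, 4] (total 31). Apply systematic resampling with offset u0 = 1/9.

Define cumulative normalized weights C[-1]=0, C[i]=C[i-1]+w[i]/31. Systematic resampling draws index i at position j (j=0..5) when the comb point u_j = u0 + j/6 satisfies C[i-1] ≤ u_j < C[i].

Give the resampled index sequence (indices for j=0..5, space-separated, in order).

C = [8/31, 11/31, 12/31, 21/31, 27/31, 1]
j=0: u_0=1/9 ∈ [0, 8/31) → index 0
j=1: u_1=5/18 ∈ [8/31, 11/31) → index 1
j=2: u_2=4/9 ∈ [12/31, 21/31) → index 3
j=3: u_3=11/18 ∈ [12/31, 21/31) → index 3
j=4: u_4=7/9 ∈ [21/31, 27/31) → index 4
j=5: u_5=17/18 ∈ [27/31, 1) → index 5

0 1 3 3 4 5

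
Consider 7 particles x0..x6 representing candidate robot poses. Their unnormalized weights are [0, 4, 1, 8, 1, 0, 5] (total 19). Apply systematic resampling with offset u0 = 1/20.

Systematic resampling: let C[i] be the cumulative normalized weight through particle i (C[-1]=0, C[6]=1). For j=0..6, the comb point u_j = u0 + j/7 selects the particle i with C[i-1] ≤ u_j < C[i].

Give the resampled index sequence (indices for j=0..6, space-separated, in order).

1 1 3 3 3 6 6

C = [0, 4/19, 5/19, 13/19, 14/19, 14/19, 1]
j=0: u_0=1/20 ∈ [0, 4/19) → index 1
j=1: u_1=27/140 ∈ [0, 4/19) → index 1
j=2: u_2=47/140 ∈ [5/19, 13/19) → index 3
j=3: u_3=67/140 ∈ [5/19, 13/19) → index 3
j=4: u_4=87/140 ∈ [5/19, 13/19) → index 3
j=5: u_5=107/140 ∈ [14/19, 1) → index 6
j=6: u_6=127/140 ∈ [14/19, 1) → index 6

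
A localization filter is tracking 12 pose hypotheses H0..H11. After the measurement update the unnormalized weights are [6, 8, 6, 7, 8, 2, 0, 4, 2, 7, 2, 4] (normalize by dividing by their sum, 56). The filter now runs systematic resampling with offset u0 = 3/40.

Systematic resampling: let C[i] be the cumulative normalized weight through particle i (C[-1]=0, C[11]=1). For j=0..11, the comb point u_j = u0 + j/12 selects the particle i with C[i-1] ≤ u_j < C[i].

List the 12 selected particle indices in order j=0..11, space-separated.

0 1 1 2 3 4 4 5 8 9 10 11

C = [3/28, 1/4, 5/14, 27/56, 5/8, 37/56, 37/56, 41/56, 43/56, 25/28, 13/14, 1]
j=0: u_0=3/40 ∈ [0, 3/28) → index 0
j=1: u_1=19/120 ∈ [3/28, 1/4) → index 1
j=2: u_2=29/120 ∈ [3/28, 1/4) → index 1
j=3: u_3=13/40 ∈ [1/4, 5/14) → index 2
j=4: u_4=49/120 ∈ [5/14, 27/56) → index 3
j=5: u_5=59/120 ∈ [27/56, 5/8) → index 4
j=6: u_6=23/40 ∈ [27/56, 5/8) → index 4
j=7: u_7=79/120 ∈ [5/8, 37/56) → index 5
j=8: u_8=89/120 ∈ [41/56, 43/56) → index 8
j=9: u_9=33/40 ∈ [43/56, 25/28) → index 9
j=10: u_10=109/120 ∈ [25/28, 13/14) → index 10
j=11: u_11=119/120 ∈ [13/14, 1) → index 11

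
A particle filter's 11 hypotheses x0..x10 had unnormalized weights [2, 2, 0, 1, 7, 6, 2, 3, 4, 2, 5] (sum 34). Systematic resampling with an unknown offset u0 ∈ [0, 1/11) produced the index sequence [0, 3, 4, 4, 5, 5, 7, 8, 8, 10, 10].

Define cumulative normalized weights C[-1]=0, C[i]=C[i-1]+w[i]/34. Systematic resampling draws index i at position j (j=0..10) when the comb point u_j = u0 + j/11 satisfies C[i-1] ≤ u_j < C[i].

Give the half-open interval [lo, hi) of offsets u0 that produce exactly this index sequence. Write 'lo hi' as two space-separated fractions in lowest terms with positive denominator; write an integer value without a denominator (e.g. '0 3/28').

C = [1/17, 2/17, 2/17, 5/34, 6/17, 9/17, 10/17, 23/34, 27/34, 29/34, 1]
j=0 picked index 0: u0 ∈ [0, 1/17)
j=1 picked index 3: u0 ∈ [5/187, 21/374)
j=2 picked index 4: u0 ∈ [-13/374, 32/187)
j=3 picked index 4: u0 ∈ [-47/374, 15/187)
j=4 picked index 5: u0 ∈ [-2/187, 31/187)
j=5 picked index 5: u0 ∈ [-19/187, 14/187)
j=6 picked index 7: u0 ∈ [8/187, 49/374)
j=7 picked index 8: u0 ∈ [15/374, 59/374)
j=8 picked index 8: u0 ∈ [-19/374, 25/374)
j=9 picked index 10: u0 ∈ [13/374, 2/11)
j=10 picked index 10: u0 ∈ [-21/374, 1/11)
intersection: [8/187, 21/374)

8/187 21/374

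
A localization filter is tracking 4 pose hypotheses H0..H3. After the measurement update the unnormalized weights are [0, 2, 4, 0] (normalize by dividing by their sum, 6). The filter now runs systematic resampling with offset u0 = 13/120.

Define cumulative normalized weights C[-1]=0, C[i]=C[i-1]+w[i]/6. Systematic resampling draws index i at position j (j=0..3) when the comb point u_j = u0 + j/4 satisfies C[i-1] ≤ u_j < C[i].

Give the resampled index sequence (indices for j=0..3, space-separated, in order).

1 2 2 2

C = [0, 1/3, 1, 1]
j=0: u_0=13/120 ∈ [0, 1/3) → index 1
j=1: u_1=43/120 ∈ [1/3, 1) → index 2
j=2: u_2=73/120 ∈ [1/3, 1) → index 2
j=3: u_3=103/120 ∈ [1/3, 1) → index 2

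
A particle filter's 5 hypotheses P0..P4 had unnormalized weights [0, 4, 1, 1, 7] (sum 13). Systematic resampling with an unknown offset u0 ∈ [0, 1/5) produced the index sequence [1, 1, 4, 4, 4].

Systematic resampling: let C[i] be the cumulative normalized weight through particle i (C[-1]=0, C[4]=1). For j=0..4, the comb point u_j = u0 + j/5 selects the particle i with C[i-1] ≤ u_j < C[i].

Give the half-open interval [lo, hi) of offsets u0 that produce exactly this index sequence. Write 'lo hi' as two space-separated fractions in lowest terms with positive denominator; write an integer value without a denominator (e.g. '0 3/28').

4/65 7/65

C = [0, 4/13, 5/13, 6/13, 1]
j=0 picked index 1: u0 ∈ [0, 4/13)
j=1 picked index 1: u0 ∈ [-1/5, 7/65)
j=2 picked index 4: u0 ∈ [4/65, 3/5)
j=3 picked index 4: u0 ∈ [-9/65, 2/5)
j=4 picked index 4: u0 ∈ [-22/65, 1/5)
intersection: [4/65, 7/65)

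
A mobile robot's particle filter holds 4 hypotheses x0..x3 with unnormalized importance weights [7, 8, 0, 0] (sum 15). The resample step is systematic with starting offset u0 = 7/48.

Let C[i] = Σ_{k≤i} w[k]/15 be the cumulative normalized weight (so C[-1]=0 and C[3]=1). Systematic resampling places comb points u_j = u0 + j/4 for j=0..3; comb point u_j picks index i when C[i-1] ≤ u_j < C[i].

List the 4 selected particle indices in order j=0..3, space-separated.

C = [7/15, 1, 1, 1]
j=0: u_0=7/48 ∈ [0, 7/15) → index 0
j=1: u_1=19/48 ∈ [0, 7/15) → index 0
j=2: u_2=31/48 ∈ [7/15, 1) → index 1
j=3: u_3=43/48 ∈ [7/15, 1) → index 1

0 0 1 1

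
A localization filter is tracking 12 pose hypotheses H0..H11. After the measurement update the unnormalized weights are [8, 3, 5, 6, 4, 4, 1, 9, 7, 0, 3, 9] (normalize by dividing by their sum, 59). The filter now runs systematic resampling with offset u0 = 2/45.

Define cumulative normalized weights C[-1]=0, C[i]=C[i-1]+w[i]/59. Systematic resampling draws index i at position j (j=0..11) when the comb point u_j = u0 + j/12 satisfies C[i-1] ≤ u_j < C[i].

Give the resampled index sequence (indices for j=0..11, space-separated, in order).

0 0 2 3 4 5 7 7 8 8 11 11

C = [8/59, 11/59, 16/59, 22/59, 26/59, 30/59, 31/59, 40/59, 47/59, 47/59, 50/59, 1]
j=0: u_0=2/45 ∈ [0, 8/59) → index 0
j=1: u_1=23/180 ∈ [0, 8/59) → index 0
j=2: u_2=19/90 ∈ [11/59, 16/59) → index 2
j=3: u_3=53/180 ∈ [16/59, 22/59) → index 3
j=4: u_4=17/45 ∈ [22/59, 26/59) → index 4
j=5: u_5=83/180 ∈ [26/59, 30/59) → index 5
j=6: u_6=49/90 ∈ [31/59, 40/59) → index 7
j=7: u_7=113/180 ∈ [31/59, 40/59) → index 7
j=8: u_8=32/45 ∈ [40/59, 47/59) → index 8
j=9: u_9=143/180 ∈ [40/59, 47/59) → index 8
j=10: u_10=79/90 ∈ [50/59, 1) → index 11
j=11: u_11=173/180 ∈ [50/59, 1) → index 11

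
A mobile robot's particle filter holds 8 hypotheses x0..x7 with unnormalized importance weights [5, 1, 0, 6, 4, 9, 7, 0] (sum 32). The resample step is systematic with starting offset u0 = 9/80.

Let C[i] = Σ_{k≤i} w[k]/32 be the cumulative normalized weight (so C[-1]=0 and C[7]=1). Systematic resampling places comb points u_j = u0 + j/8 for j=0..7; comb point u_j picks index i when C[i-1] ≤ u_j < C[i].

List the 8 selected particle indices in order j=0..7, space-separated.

0 3 3 4 5 5 6 6

C = [5/32, 3/16, 3/16, 3/8, 1/2, 25/32, 1, 1]
j=0: u_0=9/80 ∈ [0, 5/32) → index 0
j=1: u_1=19/80 ∈ [3/16, 3/8) → index 3
j=2: u_2=29/80 ∈ [3/16, 3/8) → index 3
j=3: u_3=39/80 ∈ [3/8, 1/2) → index 4
j=4: u_4=49/80 ∈ [1/2, 25/32) → index 5
j=5: u_5=59/80 ∈ [1/2, 25/32) → index 5
j=6: u_6=69/80 ∈ [25/32, 1) → index 6
j=7: u_7=79/80 ∈ [25/32, 1) → index 6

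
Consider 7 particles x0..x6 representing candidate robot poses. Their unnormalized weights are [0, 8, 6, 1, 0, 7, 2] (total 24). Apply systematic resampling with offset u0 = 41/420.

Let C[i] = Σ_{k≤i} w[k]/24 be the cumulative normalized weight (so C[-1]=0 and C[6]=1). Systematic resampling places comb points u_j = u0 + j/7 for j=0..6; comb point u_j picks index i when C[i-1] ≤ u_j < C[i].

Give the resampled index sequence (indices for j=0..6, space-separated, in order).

C = [0, 1/3, 7/12, 5/8, 5/8, 11/12, 1]
j=0: u_0=41/420 ∈ [0, 1/3) → index 1
j=1: u_1=101/420 ∈ [0, 1/3) → index 1
j=2: u_2=23/60 ∈ [1/3, 7/12) → index 2
j=3: u_3=221/420 ∈ [1/3, 7/12) → index 2
j=4: u_4=281/420 ∈ [5/8, 11/12) → index 5
j=5: u_5=341/420 ∈ [5/8, 11/12) → index 5
j=6: u_6=401/420 ∈ [11/12, 1) → index 6

1 1 2 2 5 5 6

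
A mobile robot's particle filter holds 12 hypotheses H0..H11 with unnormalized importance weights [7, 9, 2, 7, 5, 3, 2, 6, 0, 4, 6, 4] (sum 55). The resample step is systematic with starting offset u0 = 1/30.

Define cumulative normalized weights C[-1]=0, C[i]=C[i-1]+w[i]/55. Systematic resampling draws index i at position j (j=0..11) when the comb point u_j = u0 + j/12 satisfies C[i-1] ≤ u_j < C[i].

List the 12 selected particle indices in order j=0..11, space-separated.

C = [7/55, 16/55, 18/55, 5/11, 6/11, 3/5, 7/11, 41/55, 41/55, 9/11, 51/55, 1]
j=0: u_0=1/30 ∈ [0, 7/55) → index 0
j=1: u_1=7/60 ∈ [0, 7/55) → index 0
j=2: u_2=1/5 ∈ [7/55, 16/55) → index 1
j=3: u_3=17/60 ∈ [7/55, 16/55) → index 1
j=4: u_4=11/30 ∈ [18/55, 5/11) → index 3
j=5: u_5=9/20 ∈ [18/55, 5/11) → index 3
j=6: u_6=8/15 ∈ [5/11, 6/11) → index 4
j=7: u_7=37/60 ∈ [3/5, 7/11) → index 6
j=8: u_8=7/10 ∈ [7/11, 41/55) → index 7
j=9: u_9=47/60 ∈ [41/55, 9/11) → index 9
j=10: u_10=13/15 ∈ [9/11, 51/55) → index 10
j=11: u_11=19/20 ∈ [51/55, 1) → index 11

0 0 1 1 3 3 4 6 7 9 10 11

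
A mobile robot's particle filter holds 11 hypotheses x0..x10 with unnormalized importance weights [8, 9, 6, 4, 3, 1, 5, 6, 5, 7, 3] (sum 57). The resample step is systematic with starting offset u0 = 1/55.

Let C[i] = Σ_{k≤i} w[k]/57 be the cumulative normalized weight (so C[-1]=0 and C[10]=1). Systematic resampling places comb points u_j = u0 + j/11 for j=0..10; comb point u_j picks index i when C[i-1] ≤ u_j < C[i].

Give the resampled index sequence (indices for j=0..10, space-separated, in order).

C = [8/57, 17/57, 23/57, 9/19, 10/19, 31/57, 12/19, 14/19, 47/57, 18/19, 1]
j=0: u_0=1/55 ∈ [0, 8/57) → index 0
j=1: u_1=6/55 ∈ [0, 8/57) → index 0
j=2: u_2=1/5 ∈ [8/57, 17/57) → index 1
j=3: u_3=16/55 ∈ [8/57, 17/57) → index 1
j=4: u_4=21/55 ∈ [17/57, 23/57) → index 2
j=5: u_5=26/55 ∈ [23/57, 9/19) → index 3
j=6: u_6=31/55 ∈ [31/57, 12/19) → index 6
j=7: u_7=36/55 ∈ [12/19, 14/19) → index 7
j=8: u_8=41/55 ∈ [14/19, 47/57) → index 8
j=9: u_9=46/55 ∈ [47/57, 18/19) → index 9
j=10: u_10=51/55 ∈ [47/57, 18/19) → index 9

0 0 1 1 2 3 6 7 8 9 9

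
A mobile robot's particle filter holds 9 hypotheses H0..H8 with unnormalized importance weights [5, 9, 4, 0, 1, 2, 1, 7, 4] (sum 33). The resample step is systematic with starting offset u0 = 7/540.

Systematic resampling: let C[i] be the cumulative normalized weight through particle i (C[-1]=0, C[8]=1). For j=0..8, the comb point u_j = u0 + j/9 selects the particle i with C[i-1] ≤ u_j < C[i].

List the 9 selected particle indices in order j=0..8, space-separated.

C = [5/33, 14/33, 6/11, 6/11, 19/33, 7/11, 2/3, 29/33, 1]
j=0: u_0=7/540 ∈ [0, 5/33) → index 0
j=1: u_1=67/540 ∈ [0, 5/33) → index 0
j=2: u_2=127/540 ∈ [5/33, 14/33) → index 1
j=3: u_3=187/540 ∈ [5/33, 14/33) → index 1
j=4: u_4=247/540 ∈ [14/33, 6/11) → index 2
j=5: u_5=307/540 ∈ [6/11, 19/33) → index 4
j=6: u_6=367/540 ∈ [2/3, 29/33) → index 7
j=7: u_7=427/540 ∈ [2/3, 29/33) → index 7
j=8: u_8=487/540 ∈ [29/33, 1) → index 8

0 0 1 1 2 4 7 7 8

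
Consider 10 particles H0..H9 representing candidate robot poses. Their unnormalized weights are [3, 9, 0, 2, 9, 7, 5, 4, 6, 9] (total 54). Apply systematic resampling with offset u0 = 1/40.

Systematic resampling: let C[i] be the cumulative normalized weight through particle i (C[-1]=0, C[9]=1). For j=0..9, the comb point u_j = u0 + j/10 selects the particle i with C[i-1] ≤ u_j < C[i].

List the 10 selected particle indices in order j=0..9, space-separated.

C = [1/18, 2/9, 2/9, 7/27, 23/54, 5/9, 35/54, 13/18, 5/6, 1]
j=0: u_0=1/40 ∈ [0, 1/18) → index 0
j=1: u_1=1/8 ∈ [1/18, 2/9) → index 1
j=2: u_2=9/40 ∈ [2/9, 7/27) → index 3
j=3: u_3=13/40 ∈ [7/27, 23/54) → index 4
j=4: u_4=17/40 ∈ [7/27, 23/54) → index 4
j=5: u_5=21/40 ∈ [23/54, 5/9) → index 5
j=6: u_6=5/8 ∈ [5/9, 35/54) → index 6
j=7: u_7=29/40 ∈ [13/18, 5/6) → index 8
j=8: u_8=33/40 ∈ [13/18, 5/6) → index 8
j=9: u_9=37/40 ∈ [5/6, 1) → index 9

0 1 3 4 4 5 6 8 8 9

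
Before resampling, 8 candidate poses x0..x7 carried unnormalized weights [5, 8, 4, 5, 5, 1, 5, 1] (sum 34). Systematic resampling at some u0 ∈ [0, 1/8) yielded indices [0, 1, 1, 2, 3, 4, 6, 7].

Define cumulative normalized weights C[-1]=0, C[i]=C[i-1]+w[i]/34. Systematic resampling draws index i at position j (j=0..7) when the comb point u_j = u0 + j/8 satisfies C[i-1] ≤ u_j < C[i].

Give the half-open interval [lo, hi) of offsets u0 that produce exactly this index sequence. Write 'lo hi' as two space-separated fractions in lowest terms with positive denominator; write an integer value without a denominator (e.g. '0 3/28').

C = [5/34, 13/34, 1/2, 11/17, 27/34, 14/17, 33/34, 1]
j=0 picked index 0: u0 ∈ [0, 5/34)
j=1 picked index 1: u0 ∈ [3/136, 35/136)
j=2 picked index 1: u0 ∈ [-7/68, 9/68)
j=3 picked index 2: u0 ∈ [1/136, 1/8)
j=4 picked index 3: u0 ∈ [0, 5/34)
j=5 picked index 4: u0 ∈ [3/136, 23/136)
j=6 picked index 6: u0 ∈ [5/68, 15/68)
j=7 picked index 7: u0 ∈ [13/136, 1/8)
intersection: [13/136, 1/8)

13/136 1/8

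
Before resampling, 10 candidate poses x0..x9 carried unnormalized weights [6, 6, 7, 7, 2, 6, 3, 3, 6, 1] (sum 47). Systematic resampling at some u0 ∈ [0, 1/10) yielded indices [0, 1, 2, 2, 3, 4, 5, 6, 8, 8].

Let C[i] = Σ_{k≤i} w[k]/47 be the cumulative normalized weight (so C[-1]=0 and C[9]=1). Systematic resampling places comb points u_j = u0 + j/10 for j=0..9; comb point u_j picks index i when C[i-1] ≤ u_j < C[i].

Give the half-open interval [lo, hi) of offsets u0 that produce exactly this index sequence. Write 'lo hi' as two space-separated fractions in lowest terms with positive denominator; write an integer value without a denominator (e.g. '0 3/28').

C = [6/47, 12/47, 19/47, 26/47, 28/47, 34/47, 37/47, 40/47, 46/47, 1]
j=0 picked index 0: u0 ∈ [0, 6/47)
j=1 picked index 1: u0 ∈ [13/470, 73/470)
j=2 picked index 2: u0 ∈ [13/235, 48/235)
j=3 picked index 2: u0 ∈ [-21/470, 49/470)
j=4 picked index 3: u0 ∈ [1/235, 36/235)
j=5 picked index 4: u0 ∈ [5/94, 9/94)
j=6 picked index 5: u0 ∈ [-1/235, 29/235)
j=7 picked index 6: u0 ∈ [11/470, 41/470)
j=8 picked index 8: u0 ∈ [12/235, 42/235)
j=9 picked index 8: u0 ∈ [-23/470, 37/470)
intersection: [13/235, 37/470)

13/235 37/470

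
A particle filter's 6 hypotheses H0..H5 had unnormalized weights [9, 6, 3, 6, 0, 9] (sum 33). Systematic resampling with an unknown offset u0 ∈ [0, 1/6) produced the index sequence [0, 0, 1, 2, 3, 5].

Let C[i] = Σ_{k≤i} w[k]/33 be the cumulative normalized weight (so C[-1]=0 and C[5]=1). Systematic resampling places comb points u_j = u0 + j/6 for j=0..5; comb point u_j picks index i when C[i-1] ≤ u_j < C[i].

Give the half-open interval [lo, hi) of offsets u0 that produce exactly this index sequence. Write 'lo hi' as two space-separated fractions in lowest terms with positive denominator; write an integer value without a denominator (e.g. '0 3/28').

C = [3/11, 5/11, 6/11, 8/11, 8/11, 1]
j=0 picked index 0: u0 ∈ [0, 3/11)
j=1 picked index 0: u0 ∈ [-1/6, 7/66)
j=2 picked index 1: u0 ∈ [-2/33, 4/33)
j=3 picked index 2: u0 ∈ [-1/22, 1/22)
j=4 picked index 3: u0 ∈ [-4/33, 2/33)
j=5 picked index 5: u0 ∈ [-7/66, 1/6)
intersection: [0, 1/22)

0 1/22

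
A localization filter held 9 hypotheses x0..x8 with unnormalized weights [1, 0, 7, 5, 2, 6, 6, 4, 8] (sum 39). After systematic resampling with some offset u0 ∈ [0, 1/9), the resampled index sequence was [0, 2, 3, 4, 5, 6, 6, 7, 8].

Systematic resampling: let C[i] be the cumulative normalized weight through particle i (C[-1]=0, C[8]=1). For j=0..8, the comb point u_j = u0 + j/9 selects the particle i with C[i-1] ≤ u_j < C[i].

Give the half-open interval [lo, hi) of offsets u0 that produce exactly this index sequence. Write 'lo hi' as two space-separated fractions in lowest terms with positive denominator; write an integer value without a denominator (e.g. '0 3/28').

0 2/117

C = [1/39, 1/39, 8/39, 1/3, 5/13, 7/13, 9/13, 31/39, 1]
j=0 picked index 0: u0 ∈ [0, 1/39)
j=1 picked index 2: u0 ∈ [-10/117, 11/117)
j=2 picked index 3: u0 ∈ [-2/117, 1/9)
j=3 picked index 4: u0 ∈ [0, 2/39)
j=4 picked index 5: u0 ∈ [-7/117, 11/117)
j=5 picked index 6: u0 ∈ [-2/117, 16/117)
j=6 picked index 6: u0 ∈ [-5/39, 1/39)
j=7 picked index 7: u0 ∈ [-10/117, 2/117)
j=8 picked index 8: u0 ∈ [-11/117, 1/9)
intersection: [0, 2/117)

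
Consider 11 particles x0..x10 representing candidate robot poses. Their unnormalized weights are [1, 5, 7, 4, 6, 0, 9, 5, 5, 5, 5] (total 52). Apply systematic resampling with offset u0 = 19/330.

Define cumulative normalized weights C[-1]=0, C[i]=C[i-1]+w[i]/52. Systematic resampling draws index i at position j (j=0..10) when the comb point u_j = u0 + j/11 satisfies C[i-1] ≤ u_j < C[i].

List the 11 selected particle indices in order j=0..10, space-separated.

C = [1/52, 3/26, 1/4, 17/52, 23/52, 23/52, 8/13, 37/52, 21/26, 47/52, 1]
j=0: u_0=19/330 ∈ [1/52, 3/26) → index 1
j=1: u_1=49/330 ∈ [3/26, 1/4) → index 2
j=2: u_2=79/330 ∈ [3/26, 1/4) → index 2
j=3: u_3=109/330 ∈ [17/52, 23/52) → index 4
j=4: u_4=139/330 ∈ [17/52, 23/52) → index 4
j=5: u_5=169/330 ∈ [23/52, 8/13) → index 6
j=6: u_6=199/330 ∈ [23/52, 8/13) → index 6
j=7: u_7=229/330 ∈ [8/13, 37/52) → index 7
j=8: u_8=259/330 ∈ [37/52, 21/26) → index 8
j=9: u_9=289/330 ∈ [21/26, 47/52) → index 9
j=10: u_10=29/30 ∈ [47/52, 1) → index 10

1 2 2 4 4 6 6 7 8 9 10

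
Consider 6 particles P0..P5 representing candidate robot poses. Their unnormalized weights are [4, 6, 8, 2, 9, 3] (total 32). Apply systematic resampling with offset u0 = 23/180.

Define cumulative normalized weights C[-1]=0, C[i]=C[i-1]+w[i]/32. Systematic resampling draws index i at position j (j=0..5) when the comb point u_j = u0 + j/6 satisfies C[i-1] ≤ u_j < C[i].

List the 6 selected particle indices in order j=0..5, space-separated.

1 1 2 4 4 5

C = [1/8, 5/16, 9/16, 5/8, 29/32, 1]
j=0: u_0=23/180 ∈ [1/8, 5/16) → index 1
j=1: u_1=53/180 ∈ [1/8, 5/16) → index 1
j=2: u_2=83/180 ∈ [5/16, 9/16) → index 2
j=3: u_3=113/180 ∈ [5/8, 29/32) → index 4
j=4: u_4=143/180 ∈ [5/8, 29/32) → index 4
j=5: u_5=173/180 ∈ [29/32, 1) → index 5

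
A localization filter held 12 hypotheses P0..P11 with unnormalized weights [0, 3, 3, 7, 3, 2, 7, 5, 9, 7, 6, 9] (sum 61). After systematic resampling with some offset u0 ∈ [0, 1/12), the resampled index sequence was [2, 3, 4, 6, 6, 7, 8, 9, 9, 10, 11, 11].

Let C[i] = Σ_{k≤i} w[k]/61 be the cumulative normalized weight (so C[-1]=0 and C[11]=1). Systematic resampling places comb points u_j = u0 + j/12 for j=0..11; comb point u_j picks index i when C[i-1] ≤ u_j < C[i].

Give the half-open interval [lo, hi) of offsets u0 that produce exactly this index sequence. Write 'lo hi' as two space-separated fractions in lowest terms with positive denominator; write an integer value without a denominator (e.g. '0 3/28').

41/732 55/732

C = [0, 3/61, 6/61, 13/61, 16/61, 18/61, 25/61, 30/61, 39/61, 46/61, 52/61, 1]
j=0 picked index 2: u0 ∈ [3/61, 6/61)
j=1 picked index 3: u0 ∈ [11/732, 95/732)
j=2 picked index 4: u0 ∈ [17/366, 35/366)
j=3 picked index 6: u0 ∈ [11/244, 39/244)
j=4 picked index 6: u0 ∈ [-7/183, 14/183)
j=5 picked index 7: u0 ∈ [-5/732, 55/732)
j=6 picked index 8: u0 ∈ [-1/122, 17/122)
j=7 picked index 9: u0 ∈ [41/732, 125/732)
j=8 picked index 9: u0 ∈ [-5/183, 16/183)
j=9 picked index 10: u0 ∈ [1/244, 25/244)
j=10 picked index 11: u0 ∈ [7/366, 1/6)
j=11 picked index 11: u0 ∈ [-47/732, 1/12)
intersection: [41/732, 55/732)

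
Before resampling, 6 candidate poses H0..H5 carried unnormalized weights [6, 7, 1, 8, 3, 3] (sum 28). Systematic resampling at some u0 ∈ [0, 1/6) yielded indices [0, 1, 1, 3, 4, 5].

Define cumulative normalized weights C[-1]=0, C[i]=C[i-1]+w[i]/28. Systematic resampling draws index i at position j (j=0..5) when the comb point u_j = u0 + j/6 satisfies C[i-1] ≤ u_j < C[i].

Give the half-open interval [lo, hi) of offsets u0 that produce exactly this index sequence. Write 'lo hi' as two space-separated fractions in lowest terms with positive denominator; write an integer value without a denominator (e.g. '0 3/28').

5/42 11/84

C = [3/14, 13/28, 1/2, 11/14, 25/28, 1]
j=0 picked index 0: u0 ∈ [0, 3/14)
j=1 picked index 1: u0 ∈ [1/21, 25/84)
j=2 picked index 1: u0 ∈ [-5/42, 11/84)
j=3 picked index 3: u0 ∈ [0, 2/7)
j=4 picked index 4: u0 ∈ [5/42, 19/84)
j=5 picked index 5: u0 ∈ [5/84, 1/6)
intersection: [5/42, 11/84)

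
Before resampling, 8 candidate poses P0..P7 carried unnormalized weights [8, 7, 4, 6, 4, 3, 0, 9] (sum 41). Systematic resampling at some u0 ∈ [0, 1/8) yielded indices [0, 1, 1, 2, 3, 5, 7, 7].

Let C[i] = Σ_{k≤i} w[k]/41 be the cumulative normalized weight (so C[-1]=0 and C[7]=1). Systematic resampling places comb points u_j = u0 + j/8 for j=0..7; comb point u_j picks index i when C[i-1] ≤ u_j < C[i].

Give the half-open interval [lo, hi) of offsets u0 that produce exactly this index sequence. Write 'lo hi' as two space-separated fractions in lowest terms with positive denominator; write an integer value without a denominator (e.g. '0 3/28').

27/328 29/328

C = [8/41, 15/41, 19/41, 25/41, 29/41, 32/41, 32/41, 1]
j=0 picked index 0: u0 ∈ [0, 8/41)
j=1 picked index 1: u0 ∈ [23/328, 79/328)
j=2 picked index 1: u0 ∈ [-9/164, 19/164)
j=3 picked index 2: u0 ∈ [-3/328, 29/328)
j=4 picked index 3: u0 ∈ [-3/82, 9/82)
j=5 picked index 5: u0 ∈ [27/328, 51/328)
j=6 picked index 7: u0 ∈ [5/164, 1/4)
j=7 picked index 7: u0 ∈ [-31/328, 1/8)
intersection: [27/328, 29/328)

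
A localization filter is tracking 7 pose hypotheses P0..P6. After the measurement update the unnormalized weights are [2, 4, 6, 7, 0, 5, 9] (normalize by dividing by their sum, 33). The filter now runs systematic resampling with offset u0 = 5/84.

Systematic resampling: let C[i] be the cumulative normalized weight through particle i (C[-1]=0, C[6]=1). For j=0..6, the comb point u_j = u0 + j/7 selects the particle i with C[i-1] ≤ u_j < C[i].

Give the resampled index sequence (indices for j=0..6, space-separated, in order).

0 2 2 3 5 6 6

C = [2/33, 2/11, 4/11, 19/33, 19/33, 8/11, 1]
j=0: u_0=5/84 ∈ [0, 2/33) → index 0
j=1: u_1=17/84 ∈ [2/11, 4/11) → index 2
j=2: u_2=29/84 ∈ [2/11, 4/11) → index 2
j=3: u_3=41/84 ∈ [4/11, 19/33) → index 3
j=4: u_4=53/84 ∈ [19/33, 8/11) → index 5
j=5: u_5=65/84 ∈ [8/11, 1) → index 6
j=6: u_6=11/12 ∈ [8/11, 1) → index 6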